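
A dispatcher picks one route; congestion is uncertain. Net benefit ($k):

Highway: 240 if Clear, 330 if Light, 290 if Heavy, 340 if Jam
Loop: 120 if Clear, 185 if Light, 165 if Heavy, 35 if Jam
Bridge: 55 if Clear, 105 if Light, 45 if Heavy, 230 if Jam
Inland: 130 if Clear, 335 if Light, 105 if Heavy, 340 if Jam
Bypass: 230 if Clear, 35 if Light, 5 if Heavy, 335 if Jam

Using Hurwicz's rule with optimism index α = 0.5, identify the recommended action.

Highway

Highway: 0.5·340 + 0.5·240 = 290
Loop: 0.5·185 + 0.5·35 = 110
Bridge: 0.5·230 + 0.5·45 = 137.5
Inland: 0.5·340 + 0.5·105 = 222.5
Bypass: 0.5·335 + 0.5·5 = 170
Highest Hurwicz score = 290 → Highway.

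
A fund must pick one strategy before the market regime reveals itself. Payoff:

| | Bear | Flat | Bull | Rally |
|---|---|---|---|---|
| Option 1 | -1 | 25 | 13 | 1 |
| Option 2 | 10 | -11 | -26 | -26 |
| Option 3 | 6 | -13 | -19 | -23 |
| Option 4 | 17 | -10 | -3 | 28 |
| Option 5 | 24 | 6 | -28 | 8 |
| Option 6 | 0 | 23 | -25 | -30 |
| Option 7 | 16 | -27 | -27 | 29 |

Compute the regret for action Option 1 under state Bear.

25

Best payoff under Bear is 24.
Regret = 24 − (-1) = 25.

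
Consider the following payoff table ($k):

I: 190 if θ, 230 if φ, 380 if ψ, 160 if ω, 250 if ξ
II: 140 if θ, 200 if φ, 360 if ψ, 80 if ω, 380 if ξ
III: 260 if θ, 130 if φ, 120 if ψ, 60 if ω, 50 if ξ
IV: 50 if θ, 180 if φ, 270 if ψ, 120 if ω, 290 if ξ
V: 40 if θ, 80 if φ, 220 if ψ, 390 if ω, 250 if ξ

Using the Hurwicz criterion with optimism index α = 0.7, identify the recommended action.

I

I: 0.7·380 + 0.3·160 = 314
II: 0.7·380 + 0.3·80 = 290
III: 0.7·260 + 0.3·50 = 197
IV: 0.7·290 + 0.3·50 = 218
V: 0.7·390 + 0.3·40 = 285
Highest Hurwicz score = 314 → I.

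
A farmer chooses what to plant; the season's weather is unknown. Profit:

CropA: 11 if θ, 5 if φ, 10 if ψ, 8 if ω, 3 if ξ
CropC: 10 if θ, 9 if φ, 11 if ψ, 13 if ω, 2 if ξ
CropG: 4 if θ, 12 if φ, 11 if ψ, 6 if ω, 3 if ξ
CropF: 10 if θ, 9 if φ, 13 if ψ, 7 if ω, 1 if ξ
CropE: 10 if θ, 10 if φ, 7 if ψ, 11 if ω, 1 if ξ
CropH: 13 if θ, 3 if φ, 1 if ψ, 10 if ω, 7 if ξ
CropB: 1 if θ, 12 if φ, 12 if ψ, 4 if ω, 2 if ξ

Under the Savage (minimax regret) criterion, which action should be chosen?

Column bests: θ=13, φ=12, ψ=13, ω=13, ξ=7.
CropA regrets: 2, 7, 3, 5, 4 → max 7
CropC regrets: 3, 3, 2, 0, 5 → max 5
CropG regrets: 9, 0, 2, 7, 4 → max 9
CropF regrets: 3, 3, 0, 6, 6 → max 6
CropE regrets: 3, 2, 6, 2, 6 → max 6
CropH regrets: 0, 9, 12, 3, 0 → max 12
CropB regrets: 12, 0, 1, 9, 5 → max 12
Smallest max regret = 5 → CropC.

CropC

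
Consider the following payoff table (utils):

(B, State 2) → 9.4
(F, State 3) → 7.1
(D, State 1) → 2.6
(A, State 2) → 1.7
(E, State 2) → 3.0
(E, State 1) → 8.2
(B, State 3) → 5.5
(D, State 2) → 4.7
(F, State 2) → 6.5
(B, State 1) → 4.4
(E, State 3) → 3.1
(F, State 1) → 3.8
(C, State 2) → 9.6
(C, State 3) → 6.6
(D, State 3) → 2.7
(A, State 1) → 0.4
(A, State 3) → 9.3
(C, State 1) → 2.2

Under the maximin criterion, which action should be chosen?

Row minima: A=0.4, B=4.4, C=2.2, D=2.6, E=3.0, F=3.8
Best worst-case = 4.4 → B.

B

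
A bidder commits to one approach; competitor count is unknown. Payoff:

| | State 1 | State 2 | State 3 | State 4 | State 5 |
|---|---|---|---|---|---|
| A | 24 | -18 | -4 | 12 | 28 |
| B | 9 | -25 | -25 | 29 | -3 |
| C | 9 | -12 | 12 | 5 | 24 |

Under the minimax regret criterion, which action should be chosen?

Column bests: State 1=24, State 2=-12, State 3=12, State 4=29, State 5=28.
A regrets: 0, 6, 16, 17, 0 → max 17
B regrets: 15, 13, 37, 0, 31 → max 37
C regrets: 15, 0, 0, 24, 4 → max 24
Smallest max regret = 17 → A.

A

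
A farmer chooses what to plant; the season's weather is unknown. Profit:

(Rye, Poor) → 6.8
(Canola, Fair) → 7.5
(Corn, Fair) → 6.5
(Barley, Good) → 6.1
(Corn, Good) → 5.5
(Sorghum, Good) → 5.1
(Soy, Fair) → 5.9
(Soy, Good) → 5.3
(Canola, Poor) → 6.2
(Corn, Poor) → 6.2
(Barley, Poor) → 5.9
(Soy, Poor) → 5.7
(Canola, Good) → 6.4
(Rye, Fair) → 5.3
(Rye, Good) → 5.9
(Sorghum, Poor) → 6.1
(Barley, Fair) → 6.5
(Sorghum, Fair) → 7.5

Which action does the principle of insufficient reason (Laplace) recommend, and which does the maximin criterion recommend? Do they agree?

laplace → Canola; maximin → Canola (agree)

Row averages: Corn=91/15, Canola=6.7, Barley=37/6, Rye=6, Sorghum=187/30, Soy=169/30
Highest average = 6.7 → Canola.
Row minima: Corn=5.5, Canola=6.2, Barley=5.9, Rye=5.3, Sorghum=5.1, Soy=5.3
Best worst-case = 6.2 → Canola.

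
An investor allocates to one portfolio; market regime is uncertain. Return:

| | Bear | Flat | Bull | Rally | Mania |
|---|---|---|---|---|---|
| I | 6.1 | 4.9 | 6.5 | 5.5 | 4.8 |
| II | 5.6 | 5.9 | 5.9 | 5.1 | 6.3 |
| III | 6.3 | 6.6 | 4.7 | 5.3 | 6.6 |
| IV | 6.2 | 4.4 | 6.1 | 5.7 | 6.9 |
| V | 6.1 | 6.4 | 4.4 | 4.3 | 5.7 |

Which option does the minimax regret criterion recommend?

Column bests: Bear=6.3, Flat=6.6, Bull=6.5, Rally=5.7, Mania=6.9.
I regrets: 0.2, 1.7, 0.0, 0.2, 2.1 → max 2.1
II regrets: 0.7, 0.7, 0.6, 0.6, 0.6 → max 0.7
III regrets: 0.0, 0.0, 1.8, 0.4, 0.3 → max 1.8
IV regrets: 0.1, 2.2, 0.4, 0.0, 0.0 → max 2.2
V regrets: 0.2, 0.2, 2.1, 1.4, 1.2 → max 2.1
Smallest max regret = 0.7 → II.

II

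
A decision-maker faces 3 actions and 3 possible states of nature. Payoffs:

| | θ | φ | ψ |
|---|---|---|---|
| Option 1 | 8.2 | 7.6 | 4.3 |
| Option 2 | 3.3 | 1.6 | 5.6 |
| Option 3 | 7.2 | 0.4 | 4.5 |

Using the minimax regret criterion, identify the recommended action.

Option 1

Column bests: θ=8.2, φ=7.6, ψ=5.6.
Option 1 regrets: 0.0, 0.0, 1.3 → max 1.3
Option 2 regrets: 4.9, 6.0, 0.0 → max 6.0
Option 3 regrets: 1.0, 7.2, 1.1 → max 7.2
Smallest max regret = 1.3 → Option 1.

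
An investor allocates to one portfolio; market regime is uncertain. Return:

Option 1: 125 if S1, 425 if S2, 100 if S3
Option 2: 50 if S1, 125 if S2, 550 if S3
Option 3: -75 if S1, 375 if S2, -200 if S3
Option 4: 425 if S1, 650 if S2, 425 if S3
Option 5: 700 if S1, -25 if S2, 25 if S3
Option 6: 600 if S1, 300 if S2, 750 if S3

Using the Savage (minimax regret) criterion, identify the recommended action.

Column bests: S1=700, S2=650, S3=750.
Option 1 regrets: 575, 225, 650 → max 650
Option 2 regrets: 650, 525, 200 → max 650
Option 3 regrets: 775, 275, 950 → max 950
Option 4 regrets: 275, 0, 325 → max 325
Option 5 regrets: 0, 675, 725 → max 725
Option 6 regrets: 100, 350, 0 → max 350
Smallest max regret = 325 → Option 4.

Option 4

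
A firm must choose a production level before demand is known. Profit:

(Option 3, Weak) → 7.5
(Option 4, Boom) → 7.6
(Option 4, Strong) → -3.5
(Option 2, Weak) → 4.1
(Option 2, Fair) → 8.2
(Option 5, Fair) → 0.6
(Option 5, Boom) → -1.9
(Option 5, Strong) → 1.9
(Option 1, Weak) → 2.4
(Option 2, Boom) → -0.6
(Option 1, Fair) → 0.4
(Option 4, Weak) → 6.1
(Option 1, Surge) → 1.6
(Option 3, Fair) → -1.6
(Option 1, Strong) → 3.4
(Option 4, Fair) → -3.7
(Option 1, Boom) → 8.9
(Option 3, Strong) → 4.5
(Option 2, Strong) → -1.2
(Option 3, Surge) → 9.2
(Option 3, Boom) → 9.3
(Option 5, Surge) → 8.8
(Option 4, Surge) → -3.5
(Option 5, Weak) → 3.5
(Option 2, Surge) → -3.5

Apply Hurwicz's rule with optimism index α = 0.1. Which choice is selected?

Option 1

Option 1: 0.1·8.9 + 0.9·0.4 = 1.25
Option 2: 0.1·8.2 + 0.9·(-3.5) = -2.33
Option 3: 0.1·9.3 + 0.9·(-1.6) = -0.51
Option 4: 0.1·7.6 + 0.9·(-3.7) = -2.57
Option 5: 0.1·8.8 + 0.9·(-1.9) = -0.83
Highest Hurwicz score = 1.25 → Option 1.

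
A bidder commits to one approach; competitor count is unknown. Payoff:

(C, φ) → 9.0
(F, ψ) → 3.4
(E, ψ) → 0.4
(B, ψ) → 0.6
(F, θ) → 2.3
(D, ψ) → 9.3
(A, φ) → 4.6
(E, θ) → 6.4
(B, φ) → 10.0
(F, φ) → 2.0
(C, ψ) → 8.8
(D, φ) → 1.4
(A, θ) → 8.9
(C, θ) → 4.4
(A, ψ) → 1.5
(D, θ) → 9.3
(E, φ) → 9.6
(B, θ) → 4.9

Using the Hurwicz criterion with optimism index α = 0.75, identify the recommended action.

A: 0.75·8.9 + 0.25·1.5 = 7.05
B: 0.75·10.0 + 0.25·0.6 = 7.65
C: 0.75·9.0 + 0.25·4.4 = 7.85
D: 0.75·9.3 + 0.25·1.4 = 7.325
E: 0.75·9.6 + 0.25·0.4 = 7.3
F: 0.75·3.4 + 0.25·2.0 = 3.05
Highest Hurwicz score = 7.85 → C.

C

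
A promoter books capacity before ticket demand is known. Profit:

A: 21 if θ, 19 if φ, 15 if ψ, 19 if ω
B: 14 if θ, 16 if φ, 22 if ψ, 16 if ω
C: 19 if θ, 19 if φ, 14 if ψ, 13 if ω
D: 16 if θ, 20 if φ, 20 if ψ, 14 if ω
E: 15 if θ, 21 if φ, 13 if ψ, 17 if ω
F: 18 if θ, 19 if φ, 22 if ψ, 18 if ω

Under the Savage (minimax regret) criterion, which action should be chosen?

F

Column bests: θ=21, φ=21, ψ=22, ω=19.
A regrets: 0, 2, 7, 0 → max 7
B regrets: 7, 5, 0, 3 → max 7
C regrets: 2, 2, 8, 6 → max 8
D regrets: 5, 1, 2, 5 → max 5
E regrets: 6, 0, 9, 2 → max 9
F regrets: 3, 2, 0, 1 → max 3
Smallest max regret = 3 → F.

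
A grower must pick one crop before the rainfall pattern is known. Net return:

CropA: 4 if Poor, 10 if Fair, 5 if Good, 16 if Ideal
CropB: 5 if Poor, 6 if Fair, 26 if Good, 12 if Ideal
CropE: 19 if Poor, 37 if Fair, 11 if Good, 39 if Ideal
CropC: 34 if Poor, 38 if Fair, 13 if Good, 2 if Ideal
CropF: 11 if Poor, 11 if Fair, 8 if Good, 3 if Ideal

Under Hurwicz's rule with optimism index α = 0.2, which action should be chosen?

CropE

CropA: 0.2·16 + 0.8·4 = 6.4
CropB: 0.2·26 + 0.8·5 = 9.2
CropE: 0.2·39 + 0.8·11 = 16.6
CropC: 0.2·38 + 0.8·2 = 9.2
CropF: 0.2·11 + 0.8·3 = 4.6
Highest Hurwicz score = 16.6 → CropE.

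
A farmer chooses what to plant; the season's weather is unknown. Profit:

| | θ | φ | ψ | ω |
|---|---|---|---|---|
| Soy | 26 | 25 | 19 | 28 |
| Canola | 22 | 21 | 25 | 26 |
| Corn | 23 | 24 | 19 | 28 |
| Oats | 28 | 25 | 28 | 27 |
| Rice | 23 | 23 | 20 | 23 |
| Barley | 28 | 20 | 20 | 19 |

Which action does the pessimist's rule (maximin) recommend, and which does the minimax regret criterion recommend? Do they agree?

Row minima: Soy=19, Canola=21, Corn=19, Oats=25, Rice=20, Barley=19
Best worst-case = 25 → Oats.
Column bests: θ=28, φ=25, ψ=28, ω=28.
Soy regrets: 2, 0, 9, 0 → max 9
Canola regrets: 6, 4, 3, 2 → max 6
Corn regrets: 5, 1, 9, 0 → max 9
Oats regrets: 0, 0, 0, 1 → max 1
Rice regrets: 5, 2, 8, 5 → max 8
Barley regrets: 0, 5, 8, 9 → max 9
Smallest max regret = 1 → Oats.

maximin → Oats; minimax regret → Oats (agree)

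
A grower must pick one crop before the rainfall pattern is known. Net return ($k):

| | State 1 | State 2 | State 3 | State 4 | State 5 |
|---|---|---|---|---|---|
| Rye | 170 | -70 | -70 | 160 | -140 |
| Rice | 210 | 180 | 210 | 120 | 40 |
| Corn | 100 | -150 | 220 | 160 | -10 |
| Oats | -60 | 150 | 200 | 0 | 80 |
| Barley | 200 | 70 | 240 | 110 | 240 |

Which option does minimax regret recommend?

Column bests: State 1=210, State 2=180, State 3=240, State 4=160, State 5=240.
Rye regrets: 40, 250, 310, 0, 380 → max 380
Rice regrets: 0, 0, 30, 40, 200 → max 200
Corn regrets: 110, 330, 20, 0, 250 → max 330
Oats regrets: 270, 30, 40, 160, 160 → max 270
Barley regrets: 10, 110, 0, 50, 0 → max 110
Smallest max regret = 110 → Barley.

Barley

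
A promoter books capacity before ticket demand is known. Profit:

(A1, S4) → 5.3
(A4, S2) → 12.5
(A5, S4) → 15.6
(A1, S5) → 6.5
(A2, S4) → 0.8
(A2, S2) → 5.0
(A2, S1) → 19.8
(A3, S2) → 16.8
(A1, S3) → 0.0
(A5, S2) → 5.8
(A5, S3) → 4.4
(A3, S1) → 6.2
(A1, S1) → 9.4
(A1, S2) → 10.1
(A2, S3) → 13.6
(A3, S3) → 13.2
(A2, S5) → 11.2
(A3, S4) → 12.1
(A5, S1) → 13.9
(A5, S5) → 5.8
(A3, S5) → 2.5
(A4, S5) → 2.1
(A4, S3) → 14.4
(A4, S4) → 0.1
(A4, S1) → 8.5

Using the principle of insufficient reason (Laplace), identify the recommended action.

A3

Row averages: A1=6.26, A2=10.08, A3=10.16, A4=7.52, A5=9.1
Highest average = 10.16 → A3.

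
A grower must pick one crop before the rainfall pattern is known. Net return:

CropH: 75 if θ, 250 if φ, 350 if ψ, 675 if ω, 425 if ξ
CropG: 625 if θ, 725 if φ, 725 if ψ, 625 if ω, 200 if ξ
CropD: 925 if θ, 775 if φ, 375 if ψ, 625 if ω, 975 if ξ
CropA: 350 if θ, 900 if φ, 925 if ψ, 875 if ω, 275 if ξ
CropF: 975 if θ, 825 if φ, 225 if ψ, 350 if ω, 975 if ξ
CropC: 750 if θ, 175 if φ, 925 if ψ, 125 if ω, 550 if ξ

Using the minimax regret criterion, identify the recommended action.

Column bests: θ=975, φ=900, ψ=925, ω=875, ξ=975.
CropH regrets: 900, 650, 575, 200, 550 → max 900
CropG regrets: 350, 175, 200, 250, 775 → max 775
CropD regrets: 50, 125, 550, 250, 0 → max 550
CropA regrets: 625, 0, 0, 0, 700 → max 700
CropF regrets: 0, 75, 700, 525, 0 → max 700
CropC regrets: 225, 725, 0, 750, 425 → max 750
Smallest max regret = 550 → CropD.

CropD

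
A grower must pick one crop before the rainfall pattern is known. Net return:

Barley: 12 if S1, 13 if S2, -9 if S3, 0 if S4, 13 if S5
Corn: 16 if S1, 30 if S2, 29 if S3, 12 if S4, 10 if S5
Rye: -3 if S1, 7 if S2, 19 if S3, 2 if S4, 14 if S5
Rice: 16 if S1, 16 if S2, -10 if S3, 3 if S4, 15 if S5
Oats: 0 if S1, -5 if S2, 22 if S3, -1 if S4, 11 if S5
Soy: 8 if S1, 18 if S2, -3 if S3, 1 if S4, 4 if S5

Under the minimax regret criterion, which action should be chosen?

Column bests: S1=16, S2=30, S3=29, S4=12, S5=15.
Barley regrets: 4, 17, 38, 12, 2 → max 38
Corn regrets: 0, 0, 0, 0, 5 → max 5
Rye regrets: 19, 23, 10, 10, 1 → max 23
Rice regrets: 0, 14, 39, 9, 0 → max 39
Oats regrets: 16, 35, 7, 13, 4 → max 35
Soy regrets: 8, 12, 32, 11, 11 → max 32
Smallest max regret = 5 → Corn.

Corn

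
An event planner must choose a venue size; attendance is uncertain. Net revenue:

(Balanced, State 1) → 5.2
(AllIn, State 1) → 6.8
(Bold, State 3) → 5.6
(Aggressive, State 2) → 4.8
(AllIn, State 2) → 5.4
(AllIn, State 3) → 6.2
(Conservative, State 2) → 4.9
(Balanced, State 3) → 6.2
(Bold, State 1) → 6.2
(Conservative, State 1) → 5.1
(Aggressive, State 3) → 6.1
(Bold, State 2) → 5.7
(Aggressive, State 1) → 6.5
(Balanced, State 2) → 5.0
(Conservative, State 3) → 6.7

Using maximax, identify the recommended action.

AllIn

Row maxima: Conservative=6.7, Balanced=6.2, Aggressive=6.5, Bold=6.2, AllIn=6.8
Best best-case = 6.8 → AllIn.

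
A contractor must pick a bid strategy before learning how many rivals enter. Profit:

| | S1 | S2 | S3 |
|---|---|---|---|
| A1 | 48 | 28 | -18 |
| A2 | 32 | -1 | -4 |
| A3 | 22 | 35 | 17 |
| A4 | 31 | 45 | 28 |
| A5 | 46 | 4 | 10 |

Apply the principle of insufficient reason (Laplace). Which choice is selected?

Row averages: A1=58/3, A2=9, A3=74/3, A4=104/3, A5=20
Highest average = 104/3 → A4.

A4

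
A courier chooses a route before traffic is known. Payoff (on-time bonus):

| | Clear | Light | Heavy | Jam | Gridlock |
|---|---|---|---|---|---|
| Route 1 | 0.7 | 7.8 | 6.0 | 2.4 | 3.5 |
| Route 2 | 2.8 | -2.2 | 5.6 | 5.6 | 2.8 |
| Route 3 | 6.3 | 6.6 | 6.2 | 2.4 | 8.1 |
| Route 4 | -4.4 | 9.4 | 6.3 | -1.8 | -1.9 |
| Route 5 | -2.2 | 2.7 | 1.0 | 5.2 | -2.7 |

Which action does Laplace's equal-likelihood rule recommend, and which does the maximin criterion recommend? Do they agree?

Row averages: Route 1=4.08, Route 2=2.92, Route 3=5.92, Route 4=1.52, Route 5=0.8
Highest average = 5.92 → Route 3.
Row minima: Route 1=0.7, Route 2=-2.2, Route 3=2.4, Route 4=-4.4, Route 5=-2.7
Best worst-case = 2.4 → Route 3.

laplace → Route 3; maximin → Route 3 (agree)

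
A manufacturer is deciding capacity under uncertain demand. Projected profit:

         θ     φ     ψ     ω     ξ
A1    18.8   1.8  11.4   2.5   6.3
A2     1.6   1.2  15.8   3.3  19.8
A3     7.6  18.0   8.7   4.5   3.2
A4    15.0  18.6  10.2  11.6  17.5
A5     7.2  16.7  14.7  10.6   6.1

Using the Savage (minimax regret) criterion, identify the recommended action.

A4

Column bests: θ=18.8, φ=18.6, ψ=15.8, ω=11.6, ξ=19.8.
A1 regrets: 0.0, 16.8, 4.4, 9.1, 13.5 → max 16.8
A2 regrets: 17.2, 17.4, 0.0, 8.3, 0.0 → max 17.4
A3 regrets: 11.2, 0.6, 7.1, 7.1, 16.6 → max 16.6
A4 regrets: 3.8, 0.0, 5.6, 0.0, 2.3 → max 5.6
A5 regrets: 11.6, 1.9, 1.1, 1.0, 13.7 → max 13.7
Smallest max regret = 5.6 → A4.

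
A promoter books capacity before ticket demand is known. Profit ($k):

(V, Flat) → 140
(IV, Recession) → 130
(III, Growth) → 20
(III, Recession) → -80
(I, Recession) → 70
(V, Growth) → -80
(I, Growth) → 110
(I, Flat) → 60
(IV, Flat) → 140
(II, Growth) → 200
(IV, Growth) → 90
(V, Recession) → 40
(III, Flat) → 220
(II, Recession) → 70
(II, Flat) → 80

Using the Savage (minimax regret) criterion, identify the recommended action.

IV

Column bests: Recession=130, Flat=220, Growth=200.
I regrets: 60, 160, 90 → max 160
II regrets: 60, 140, 0 → max 140
III regrets: 210, 0, 180 → max 210
IV regrets: 0, 80, 110 → max 110
V regrets: 90, 80, 280 → max 280
Smallest max regret = 110 → IV.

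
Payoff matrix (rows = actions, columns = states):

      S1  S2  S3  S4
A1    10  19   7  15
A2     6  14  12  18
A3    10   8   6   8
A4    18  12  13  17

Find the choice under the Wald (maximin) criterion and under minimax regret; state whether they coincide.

maximin → A4; minimax regret → A4 (agree)

Row minima: A1=7, A2=6, A3=6, A4=12
Best worst-case = 12 → A4.
Column bests: S1=18, S2=19, S3=13, S4=18.
A1 regrets: 8, 0, 6, 3 → max 8
A2 regrets: 12, 5, 1, 0 → max 12
A3 regrets: 8, 11, 7, 10 → max 11
A4 regrets: 0, 7, 0, 1 → max 7
Smallest max regret = 7 → A4.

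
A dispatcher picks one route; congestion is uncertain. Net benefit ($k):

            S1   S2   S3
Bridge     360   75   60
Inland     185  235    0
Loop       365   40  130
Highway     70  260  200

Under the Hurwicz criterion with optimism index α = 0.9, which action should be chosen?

Bridge: 0.9·360 + 0.1·60 = 330
Inland: 0.9·235 + 0.1·0 = 211.5
Loop: 0.9·365 + 0.1·40 = 332.5
Highway: 0.9·260 + 0.1·70 = 241
Highest Hurwicz score = 332.5 → Loop.

Loop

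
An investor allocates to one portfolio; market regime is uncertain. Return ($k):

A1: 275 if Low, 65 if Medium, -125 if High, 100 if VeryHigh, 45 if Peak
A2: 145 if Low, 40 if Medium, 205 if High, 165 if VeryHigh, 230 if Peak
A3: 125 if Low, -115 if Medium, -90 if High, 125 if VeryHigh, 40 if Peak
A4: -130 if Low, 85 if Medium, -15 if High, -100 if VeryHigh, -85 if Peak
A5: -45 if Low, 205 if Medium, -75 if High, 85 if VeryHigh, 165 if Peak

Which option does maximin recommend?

A2

Row minima: A1=-125, A2=40, A3=-115, A4=-130, A5=-75
Best worst-case = 40 → A2.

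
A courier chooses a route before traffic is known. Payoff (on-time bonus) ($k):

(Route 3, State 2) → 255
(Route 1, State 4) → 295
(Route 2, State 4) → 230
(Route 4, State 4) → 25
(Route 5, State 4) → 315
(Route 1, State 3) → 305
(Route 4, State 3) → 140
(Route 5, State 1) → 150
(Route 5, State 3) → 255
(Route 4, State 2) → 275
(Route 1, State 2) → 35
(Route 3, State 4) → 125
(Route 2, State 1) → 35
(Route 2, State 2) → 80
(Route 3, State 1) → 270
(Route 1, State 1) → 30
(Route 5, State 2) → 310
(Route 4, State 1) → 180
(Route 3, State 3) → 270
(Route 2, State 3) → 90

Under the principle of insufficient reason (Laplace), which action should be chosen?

Route 5

Row averages: Route 1=166.25, Route 2=108.75, Route 3=230, Route 4=155, Route 5=257.5
Highest average = 257.5 → Route 5.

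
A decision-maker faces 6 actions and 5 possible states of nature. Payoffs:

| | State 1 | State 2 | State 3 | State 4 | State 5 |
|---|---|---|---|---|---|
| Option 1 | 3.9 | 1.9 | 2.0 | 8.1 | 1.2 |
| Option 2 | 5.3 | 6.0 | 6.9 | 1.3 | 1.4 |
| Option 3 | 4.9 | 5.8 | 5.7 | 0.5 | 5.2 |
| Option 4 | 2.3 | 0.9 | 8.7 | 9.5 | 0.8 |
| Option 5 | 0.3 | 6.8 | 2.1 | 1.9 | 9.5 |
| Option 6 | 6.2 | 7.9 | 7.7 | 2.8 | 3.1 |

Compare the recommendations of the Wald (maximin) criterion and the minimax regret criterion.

maximin → Option 6; minimax regret → Option 6 (agree)

Row minima: Option 1=1.2, Option 2=1.3, Option 3=0.5, Option 4=0.8, Option 5=0.3, Option 6=2.8
Best worst-case = 2.8 → Option 6.
Column bests: State 1=6.2, State 2=7.9, State 3=8.7, State 4=9.5, State 5=9.5.
Option 1 regrets: 2.3, 6.0, 6.7, 1.4, 8.3 → max 8.3
Option 2 regrets: 0.9, 1.9, 1.8, 8.2, 8.1 → max 8.2
Option 3 regrets: 1.3, 2.1, 3.0, 9.0, 4.3 → max 9.0
Option 4 regrets: 3.9, 7.0, 0.0, 0.0, 8.7 → max 8.7
Option 5 regrets: 5.9, 1.1, 6.6, 7.6, 0.0 → max 7.6
Option 6 regrets: 0.0, 0.0, 1.0, 6.7, 6.4 → max 6.7
Smallest max regret = 6.7 → Option 6.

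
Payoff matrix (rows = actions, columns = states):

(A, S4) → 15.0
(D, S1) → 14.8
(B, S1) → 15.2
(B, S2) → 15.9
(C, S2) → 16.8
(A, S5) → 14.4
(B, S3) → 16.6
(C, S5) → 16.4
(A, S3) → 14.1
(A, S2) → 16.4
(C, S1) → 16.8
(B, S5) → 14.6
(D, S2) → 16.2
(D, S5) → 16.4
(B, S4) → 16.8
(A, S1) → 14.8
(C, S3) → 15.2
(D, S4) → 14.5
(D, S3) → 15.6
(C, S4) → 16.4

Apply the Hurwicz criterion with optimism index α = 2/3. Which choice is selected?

C

A: 2/3·16.4 + 1/3·14.1 = 469/30
B: 2/3·16.8 + 1/3·14.6 = 241/15
C: 2/3·16.8 + 1/3·15.2 = 244/15
D: 2/3·16.4 + 1/3·14.5 = 473/30
Highest Hurwicz score = 244/15 → C.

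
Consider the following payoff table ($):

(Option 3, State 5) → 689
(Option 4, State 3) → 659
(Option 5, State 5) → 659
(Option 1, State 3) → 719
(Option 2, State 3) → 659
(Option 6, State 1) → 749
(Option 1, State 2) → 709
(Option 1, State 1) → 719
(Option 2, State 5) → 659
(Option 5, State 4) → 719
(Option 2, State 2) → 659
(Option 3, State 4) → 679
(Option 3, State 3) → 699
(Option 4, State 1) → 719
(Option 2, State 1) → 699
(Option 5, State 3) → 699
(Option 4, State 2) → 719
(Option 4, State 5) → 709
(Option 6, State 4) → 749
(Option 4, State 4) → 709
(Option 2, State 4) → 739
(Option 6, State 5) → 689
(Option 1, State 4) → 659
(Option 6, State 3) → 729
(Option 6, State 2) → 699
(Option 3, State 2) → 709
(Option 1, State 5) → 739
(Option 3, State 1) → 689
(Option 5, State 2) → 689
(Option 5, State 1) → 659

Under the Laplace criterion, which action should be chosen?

Row averages: Option 1=709, Option 2=683, Option 3=693, Option 4=703, Option 5=685, Option 6=723
Highest average = 723 → Option 6.

Option 6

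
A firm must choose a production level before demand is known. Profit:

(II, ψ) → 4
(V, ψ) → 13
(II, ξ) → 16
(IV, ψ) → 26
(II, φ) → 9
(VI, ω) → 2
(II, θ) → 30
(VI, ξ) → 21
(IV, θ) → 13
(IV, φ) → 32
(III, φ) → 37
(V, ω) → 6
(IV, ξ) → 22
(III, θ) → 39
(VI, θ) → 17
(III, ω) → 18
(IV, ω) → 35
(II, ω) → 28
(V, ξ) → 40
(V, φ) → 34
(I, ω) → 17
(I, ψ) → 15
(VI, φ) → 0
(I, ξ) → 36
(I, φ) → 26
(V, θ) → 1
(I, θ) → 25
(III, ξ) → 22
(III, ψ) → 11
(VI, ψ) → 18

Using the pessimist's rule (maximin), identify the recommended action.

Row minima: I=15, II=4, III=11, IV=13, V=1, VI=0
Best worst-case = 15 → I.

I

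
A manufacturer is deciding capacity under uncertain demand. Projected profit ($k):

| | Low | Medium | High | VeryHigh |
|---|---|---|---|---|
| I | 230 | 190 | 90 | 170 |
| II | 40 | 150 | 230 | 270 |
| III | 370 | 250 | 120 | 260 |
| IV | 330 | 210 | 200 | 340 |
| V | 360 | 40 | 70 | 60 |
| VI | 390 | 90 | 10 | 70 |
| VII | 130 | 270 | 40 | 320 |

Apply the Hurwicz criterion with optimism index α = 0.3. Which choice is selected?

I: 0.3·230 + 0.7·90 = 132
II: 0.3·270 + 0.7·40 = 109
III: 0.3·370 + 0.7·120 = 195
IV: 0.3·340 + 0.7·200 = 242
V: 0.3·360 + 0.7·40 = 136
VI: 0.3·390 + 0.7·10 = 124
VII: 0.3·320 + 0.7·40 = 124
Highest Hurwicz score = 242 → IV.

IV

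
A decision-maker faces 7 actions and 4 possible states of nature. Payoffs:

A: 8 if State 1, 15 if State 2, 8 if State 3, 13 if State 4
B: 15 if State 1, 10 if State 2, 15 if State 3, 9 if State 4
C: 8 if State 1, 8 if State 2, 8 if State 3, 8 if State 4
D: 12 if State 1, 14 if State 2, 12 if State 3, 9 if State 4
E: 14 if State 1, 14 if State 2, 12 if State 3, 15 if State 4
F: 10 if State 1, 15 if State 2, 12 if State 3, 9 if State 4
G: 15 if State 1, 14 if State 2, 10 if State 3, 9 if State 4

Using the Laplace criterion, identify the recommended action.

Row averages: A=11, B=12.25, C=8, D=11.75, E=13.75, F=11.5, G=12
Highest average = 13.75 → E.

E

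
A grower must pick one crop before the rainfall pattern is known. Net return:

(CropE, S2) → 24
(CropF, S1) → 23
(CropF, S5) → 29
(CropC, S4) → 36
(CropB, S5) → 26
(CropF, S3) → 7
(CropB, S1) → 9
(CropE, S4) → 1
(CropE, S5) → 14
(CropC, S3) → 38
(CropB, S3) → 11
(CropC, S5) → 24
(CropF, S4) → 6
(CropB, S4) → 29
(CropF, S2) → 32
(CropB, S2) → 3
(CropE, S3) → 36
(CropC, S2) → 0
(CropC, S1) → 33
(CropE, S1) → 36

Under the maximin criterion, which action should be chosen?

Row minima: CropF=6, CropC=0, CropB=3, CropE=1
Best worst-case = 6 → CropF.

CropF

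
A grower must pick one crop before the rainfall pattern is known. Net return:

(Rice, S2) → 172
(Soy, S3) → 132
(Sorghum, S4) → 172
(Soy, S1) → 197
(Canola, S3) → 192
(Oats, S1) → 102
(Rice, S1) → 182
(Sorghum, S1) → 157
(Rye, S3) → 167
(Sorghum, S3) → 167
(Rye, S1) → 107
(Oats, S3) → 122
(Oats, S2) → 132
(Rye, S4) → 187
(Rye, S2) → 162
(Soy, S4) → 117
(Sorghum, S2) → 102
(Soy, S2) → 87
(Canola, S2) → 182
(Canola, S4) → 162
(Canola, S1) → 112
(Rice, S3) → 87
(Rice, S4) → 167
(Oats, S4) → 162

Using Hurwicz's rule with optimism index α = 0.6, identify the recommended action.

Sorghum: 0.6·172 + 0.4·102 = 144
Soy: 0.6·197 + 0.4·87 = 153
Canola: 0.6·192 + 0.4·112 = 160
Oats: 0.6·162 + 0.4·102 = 138
Rye: 0.6·187 + 0.4·107 = 155
Rice: 0.6·182 + 0.4·87 = 144
Highest Hurwicz score = 160 → Canola.

Canola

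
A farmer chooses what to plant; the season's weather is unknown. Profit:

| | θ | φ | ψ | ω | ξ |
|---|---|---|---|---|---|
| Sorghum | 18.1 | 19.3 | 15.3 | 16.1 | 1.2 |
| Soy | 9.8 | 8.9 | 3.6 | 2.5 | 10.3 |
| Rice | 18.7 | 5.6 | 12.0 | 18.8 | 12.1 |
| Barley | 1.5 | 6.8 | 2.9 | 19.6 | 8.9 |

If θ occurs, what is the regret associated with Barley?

17.2

Best payoff under θ is 18.7.
Regret = 18.7 − 1.5 = 17.2.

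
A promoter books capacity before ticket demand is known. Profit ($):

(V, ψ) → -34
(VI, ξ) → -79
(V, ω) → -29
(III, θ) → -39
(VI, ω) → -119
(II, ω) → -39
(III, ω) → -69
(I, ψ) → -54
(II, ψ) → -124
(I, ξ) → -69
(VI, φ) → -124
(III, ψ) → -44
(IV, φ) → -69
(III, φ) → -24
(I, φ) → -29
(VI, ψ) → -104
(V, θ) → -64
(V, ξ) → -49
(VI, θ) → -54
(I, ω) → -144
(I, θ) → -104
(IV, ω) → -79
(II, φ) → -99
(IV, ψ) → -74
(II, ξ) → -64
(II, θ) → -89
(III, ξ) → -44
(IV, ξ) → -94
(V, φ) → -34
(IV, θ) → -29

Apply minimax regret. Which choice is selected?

Column bests: θ=-29, φ=-24, ψ=-34, ω=-29, ξ=-44.
I regrets: 75, 5, 20, 115, 25 → max 115
II regrets: 60, 75, 90, 10, 20 → max 90
III regrets: 10, 0, 10, 40, 0 → max 40
IV regrets: 0, 45, 40, 50, 50 → max 50
V regrets: 35, 10, 0, 0, 5 → max 35
VI regrets: 25, 100, 70, 90, 35 → max 100
Smallest max regret = 35 → V.

V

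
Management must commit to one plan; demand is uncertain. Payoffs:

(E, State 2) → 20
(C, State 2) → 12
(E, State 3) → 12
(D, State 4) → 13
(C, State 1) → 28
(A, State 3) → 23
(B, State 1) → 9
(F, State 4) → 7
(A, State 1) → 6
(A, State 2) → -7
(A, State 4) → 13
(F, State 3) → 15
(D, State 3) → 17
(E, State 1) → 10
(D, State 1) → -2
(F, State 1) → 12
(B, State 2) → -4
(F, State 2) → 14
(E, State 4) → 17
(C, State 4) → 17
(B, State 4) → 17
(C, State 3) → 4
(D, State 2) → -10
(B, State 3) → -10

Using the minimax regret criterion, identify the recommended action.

F

Column bests: State 1=28, State 2=20, State 3=23, State 4=17.
A regrets: 22, 27, 0, 4 → max 27
B regrets: 19, 24, 33, 0 → max 33
C regrets: 0, 8, 19, 0 → max 19
D regrets: 30, 30, 6, 4 → max 30
E regrets: 18, 0, 11, 0 → max 18
F regrets: 16, 6, 8, 10 → max 16
Smallest max regret = 16 → F.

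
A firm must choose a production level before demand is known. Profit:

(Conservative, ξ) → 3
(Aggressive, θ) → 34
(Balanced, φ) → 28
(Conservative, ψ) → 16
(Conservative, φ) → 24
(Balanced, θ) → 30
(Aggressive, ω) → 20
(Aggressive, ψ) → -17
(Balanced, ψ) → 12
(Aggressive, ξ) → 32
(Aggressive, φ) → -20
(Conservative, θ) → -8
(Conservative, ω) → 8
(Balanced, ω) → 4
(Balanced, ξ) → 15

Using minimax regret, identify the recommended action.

Column bests: θ=34, φ=28, ψ=16, ω=20, ξ=32.
Conservative regrets: 42, 4, 0, 12, 29 → max 42
Balanced regrets: 4, 0, 4, 16, 17 → max 17
Aggressive regrets: 0, 48, 33, 0, 0 → max 48
Smallest max regret = 17 → Balanced.

Balanced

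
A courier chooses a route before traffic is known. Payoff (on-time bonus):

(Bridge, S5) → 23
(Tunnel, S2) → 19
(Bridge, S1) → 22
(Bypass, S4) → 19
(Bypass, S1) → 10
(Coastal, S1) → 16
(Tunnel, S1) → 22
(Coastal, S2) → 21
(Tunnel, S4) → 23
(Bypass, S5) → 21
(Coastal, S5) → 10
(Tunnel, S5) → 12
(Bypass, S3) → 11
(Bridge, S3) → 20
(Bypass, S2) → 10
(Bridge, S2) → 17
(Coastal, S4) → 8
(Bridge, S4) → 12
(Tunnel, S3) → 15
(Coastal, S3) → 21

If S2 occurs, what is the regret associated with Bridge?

4

Best payoff under S2 is 21.
Regret = 21 − 17 = 4.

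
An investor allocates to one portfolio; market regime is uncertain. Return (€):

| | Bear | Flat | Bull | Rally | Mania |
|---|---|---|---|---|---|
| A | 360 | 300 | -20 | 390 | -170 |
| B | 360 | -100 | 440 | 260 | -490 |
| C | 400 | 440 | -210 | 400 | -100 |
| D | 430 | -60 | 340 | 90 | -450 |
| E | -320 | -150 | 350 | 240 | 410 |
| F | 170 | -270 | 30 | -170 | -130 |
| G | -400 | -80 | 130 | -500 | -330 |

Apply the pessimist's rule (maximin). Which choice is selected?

Row minima: A=-170, B=-490, C=-210, D=-450, E=-320, F=-270, G=-500
Best worst-case = -170 → A.

A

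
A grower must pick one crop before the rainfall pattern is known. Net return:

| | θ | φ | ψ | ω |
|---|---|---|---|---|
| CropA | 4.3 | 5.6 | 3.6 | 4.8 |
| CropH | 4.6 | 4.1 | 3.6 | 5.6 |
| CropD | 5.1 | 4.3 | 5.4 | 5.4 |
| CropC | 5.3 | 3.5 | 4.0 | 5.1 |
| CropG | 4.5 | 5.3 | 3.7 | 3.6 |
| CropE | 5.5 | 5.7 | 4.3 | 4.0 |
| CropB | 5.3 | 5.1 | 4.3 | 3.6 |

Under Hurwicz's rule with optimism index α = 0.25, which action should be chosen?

CropA: 0.25·5.6 + 0.75·3.6 = 4.1
CropH: 0.25·5.6 + 0.75·3.6 = 4.1
CropD: 0.25·5.4 + 0.75·4.3 = 4.575
CropC: 0.25·5.3 + 0.75·3.5 = 3.95
CropG: 0.25·5.3 + 0.75·3.6 = 4.025
CropE: 0.25·5.7 + 0.75·4.0 = 4.425
CropB: 0.25·5.3 + 0.75·3.6 = 4.025
Highest Hurwicz score = 4.575 → CropD.

CropD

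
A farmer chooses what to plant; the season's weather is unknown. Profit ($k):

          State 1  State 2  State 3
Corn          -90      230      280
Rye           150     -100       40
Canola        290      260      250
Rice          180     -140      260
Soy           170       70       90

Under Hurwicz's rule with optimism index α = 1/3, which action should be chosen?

Canola

Corn: 1/3·280 + 2/3·(-90) = 100/3
Rye: 1/3·150 + 2/3·(-100) = -50/3
Canola: 1/3·290 + 2/3·250 = 790/3
Rice: 1/3·260 + 2/3·(-140) = -20/3
Soy: 1/3·170 + 2/3·70 = 310/3
Highest Hurwicz score = 790/3 → Canola.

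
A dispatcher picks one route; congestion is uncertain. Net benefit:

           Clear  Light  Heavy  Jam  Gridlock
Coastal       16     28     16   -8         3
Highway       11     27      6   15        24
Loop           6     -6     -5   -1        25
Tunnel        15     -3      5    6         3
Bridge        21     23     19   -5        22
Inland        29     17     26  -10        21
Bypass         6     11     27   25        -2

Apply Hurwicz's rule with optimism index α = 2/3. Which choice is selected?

Coastal: 2/3·28 + 1/3·(-8) = 16
Highway: 2/3·27 + 1/3·6 = 20
Loop: 2/3·25 + 1/3·(-6) = 44/3
Tunnel: 2/3·15 + 1/3·(-3) = 9
Bridge: 2/3·23 + 1/3·(-5) = 41/3
Inland: 2/3·29 + 1/3·(-10) = 16
Bypass: 2/3·27 + 1/3·(-2) = 52/3
Highest Hurwicz score = 20 → Highway.

Highway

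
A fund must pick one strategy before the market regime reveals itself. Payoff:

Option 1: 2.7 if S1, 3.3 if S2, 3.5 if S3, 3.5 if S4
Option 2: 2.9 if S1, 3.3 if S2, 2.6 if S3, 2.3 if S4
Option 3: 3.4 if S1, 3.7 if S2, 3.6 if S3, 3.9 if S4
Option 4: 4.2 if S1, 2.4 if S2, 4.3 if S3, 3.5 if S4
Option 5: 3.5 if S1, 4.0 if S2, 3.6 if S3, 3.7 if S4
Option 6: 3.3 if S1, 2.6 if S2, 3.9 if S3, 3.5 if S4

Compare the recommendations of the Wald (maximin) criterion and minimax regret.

Row minima: Option 1=2.7, Option 2=2.3, Option 3=3.4, Option 4=2.4, Option 5=3.5, Option 6=2.6
Best worst-case = 3.5 → Option 5.
Column bests: S1=4.2, S2=4.0, S3=4.3, S4=3.9.
Option 1 regrets: 1.5, 0.7, 0.8, 0.4 → max 1.5
Option 2 regrets: 1.3, 0.7, 1.7, 1.6 → max 1.7
Option 3 regrets: 0.8, 0.3, 0.7, 0.0 → max 0.8
Option 4 regrets: 0.0, 1.6, 0.0, 0.4 → max 1.6
Option 5 regrets: 0.7, 0.0, 0.7, 0.2 → max 0.7
Option 6 regrets: 0.9, 1.4, 0.4, 0.4 → max 1.4
Smallest max regret = 0.7 → Option 5.

maximin → Option 5; minimax regret → Option 5 (agree)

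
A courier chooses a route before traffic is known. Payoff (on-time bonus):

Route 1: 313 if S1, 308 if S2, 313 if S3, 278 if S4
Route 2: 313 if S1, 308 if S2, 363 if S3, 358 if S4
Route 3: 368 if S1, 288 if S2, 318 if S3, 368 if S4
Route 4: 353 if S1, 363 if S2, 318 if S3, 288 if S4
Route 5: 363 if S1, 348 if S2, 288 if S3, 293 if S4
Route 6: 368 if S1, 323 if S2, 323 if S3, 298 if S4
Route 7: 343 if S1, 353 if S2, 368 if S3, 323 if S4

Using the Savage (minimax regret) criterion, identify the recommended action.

Route 7

Column bests: S1=368, S2=363, S3=368, S4=368.
Route 1 regrets: 55, 55, 55, 90 → max 90
Route 2 regrets: 55, 55, 5, 10 → max 55
Route 3 regrets: 0, 75, 50, 0 → max 75
Route 4 regrets: 15, 0, 50, 80 → max 80
Route 5 regrets: 5, 15, 80, 75 → max 80
Route 6 regrets: 0, 40, 45, 70 → max 70
Route 7 regrets: 25, 10, 0, 45 → max 45
Smallest max regret = 45 → Route 7.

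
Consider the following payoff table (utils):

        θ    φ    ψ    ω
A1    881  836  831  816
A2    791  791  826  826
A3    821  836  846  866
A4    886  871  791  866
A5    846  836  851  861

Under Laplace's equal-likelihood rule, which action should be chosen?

A4

Row averages: A1=841, A2=808.5, A3=842.25, A4=853.5, A5=848.5
Highest average = 853.5 → A4.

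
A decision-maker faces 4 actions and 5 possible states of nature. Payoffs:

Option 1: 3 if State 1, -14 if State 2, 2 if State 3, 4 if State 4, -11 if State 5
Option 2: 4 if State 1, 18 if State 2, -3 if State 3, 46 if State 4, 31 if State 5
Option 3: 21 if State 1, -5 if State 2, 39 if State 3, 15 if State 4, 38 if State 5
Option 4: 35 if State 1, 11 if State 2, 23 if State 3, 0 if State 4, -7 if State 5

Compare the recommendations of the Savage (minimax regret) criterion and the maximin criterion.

minimax regret → Option 3; maximin → Option 2 (disagree)

Column bests: State 1=35, State 2=18, State 3=39, State 4=46, State 5=38.
Option 1 regrets: 32, 32, 37, 42, 49 → max 49
Option 2 regrets: 31, 0, 42, 0, 7 → max 42
Option 3 regrets: 14, 23, 0, 31, 0 → max 31
Option 4 regrets: 0, 7, 16, 46, 45 → max 46
Smallest max regret = 31 → Option 3.
Row minima: Option 1=-14, Option 2=-3, Option 3=-5, Option 4=-7
Best worst-case = -3 → Option 2.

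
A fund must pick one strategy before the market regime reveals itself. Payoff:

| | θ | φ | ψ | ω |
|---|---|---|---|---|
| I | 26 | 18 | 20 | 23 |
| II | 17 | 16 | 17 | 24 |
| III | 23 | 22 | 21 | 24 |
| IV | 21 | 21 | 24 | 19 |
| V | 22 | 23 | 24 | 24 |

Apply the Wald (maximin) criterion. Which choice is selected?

Row minima: I=18, II=16, III=21, IV=19, V=22
Best worst-case = 22 → V.

V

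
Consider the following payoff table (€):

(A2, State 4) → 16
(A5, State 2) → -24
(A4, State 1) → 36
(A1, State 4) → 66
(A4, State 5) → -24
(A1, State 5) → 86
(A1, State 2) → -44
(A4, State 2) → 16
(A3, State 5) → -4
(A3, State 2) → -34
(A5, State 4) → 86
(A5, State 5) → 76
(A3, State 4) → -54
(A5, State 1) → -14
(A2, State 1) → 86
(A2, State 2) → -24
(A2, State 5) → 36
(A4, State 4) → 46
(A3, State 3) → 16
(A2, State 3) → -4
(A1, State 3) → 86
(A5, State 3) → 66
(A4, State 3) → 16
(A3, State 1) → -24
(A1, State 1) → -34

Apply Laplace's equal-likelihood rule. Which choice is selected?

A5

Row averages: A1=32, A2=22, A3=-20, A4=18, A5=38
Highest average = 38 → A5.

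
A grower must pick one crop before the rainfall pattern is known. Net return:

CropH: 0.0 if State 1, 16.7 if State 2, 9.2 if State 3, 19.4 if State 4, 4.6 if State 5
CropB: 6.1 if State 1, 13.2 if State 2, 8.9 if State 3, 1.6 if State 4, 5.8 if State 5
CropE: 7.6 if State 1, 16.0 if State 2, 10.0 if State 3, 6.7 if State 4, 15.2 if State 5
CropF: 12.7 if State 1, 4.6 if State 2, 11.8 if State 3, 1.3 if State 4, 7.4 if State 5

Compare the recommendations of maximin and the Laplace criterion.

maximin → CropE; laplace → CropE (agree)

Row minima: CropH=0.0, CropB=1.6, CropE=6.7, CropF=1.3
Best worst-case = 6.7 → CropE.
Row averages: CropH=9.98, CropB=7.12, CropE=11.1, CropF=7.56
Highest average = 11.1 → CropE.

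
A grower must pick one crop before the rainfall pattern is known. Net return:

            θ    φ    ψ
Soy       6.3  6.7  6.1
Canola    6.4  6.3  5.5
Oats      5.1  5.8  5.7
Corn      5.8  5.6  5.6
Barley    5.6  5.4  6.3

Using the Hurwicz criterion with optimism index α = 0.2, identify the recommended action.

Soy

Soy: 0.2·6.7 + 0.8·6.1 = 6.22
Canola: 0.2·6.4 + 0.8·5.5 = 5.68
Oats: 0.2·5.8 + 0.8·5.1 = 5.24
Corn: 0.2·5.8 + 0.8·5.6 = 5.64
Barley: 0.2·6.3 + 0.8·5.4 = 5.58
Highest Hurwicz score = 6.22 → Soy.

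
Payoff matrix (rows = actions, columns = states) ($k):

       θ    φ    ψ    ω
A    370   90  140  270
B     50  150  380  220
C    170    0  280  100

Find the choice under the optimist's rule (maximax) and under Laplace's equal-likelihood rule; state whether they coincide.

maximax → B; laplace → A (disagree)

Row maxima: A=370, B=380, C=280
Best best-case = 380 → B.
Row averages: A=217.5, B=200, C=137.5
Highest average = 217.5 → A.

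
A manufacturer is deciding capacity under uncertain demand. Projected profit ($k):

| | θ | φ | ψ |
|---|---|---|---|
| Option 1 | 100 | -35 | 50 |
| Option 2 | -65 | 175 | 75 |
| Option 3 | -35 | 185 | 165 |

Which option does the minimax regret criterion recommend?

Column bests: θ=100, φ=185, ψ=165.
Option 1 regrets: 0, 220, 115 → max 220
Option 2 regrets: 165, 10, 90 → max 165
Option 3 regrets: 135, 0, 0 → max 135
Smallest max regret = 135 → Option 3.

Option 3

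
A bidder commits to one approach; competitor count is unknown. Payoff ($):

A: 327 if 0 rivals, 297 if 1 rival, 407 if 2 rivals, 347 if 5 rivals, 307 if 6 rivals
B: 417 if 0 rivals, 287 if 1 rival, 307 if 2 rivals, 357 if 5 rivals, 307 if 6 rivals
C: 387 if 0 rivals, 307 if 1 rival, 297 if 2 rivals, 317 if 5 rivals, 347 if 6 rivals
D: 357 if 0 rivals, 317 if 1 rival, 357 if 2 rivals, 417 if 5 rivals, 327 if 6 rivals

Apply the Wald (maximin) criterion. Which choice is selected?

D

Row minima: A=297, B=287, C=297, D=317
Best worst-case = 317 → D.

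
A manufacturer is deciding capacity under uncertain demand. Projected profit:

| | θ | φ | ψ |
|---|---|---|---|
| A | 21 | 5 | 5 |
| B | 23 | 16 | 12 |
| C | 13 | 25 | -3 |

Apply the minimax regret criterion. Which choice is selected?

Column bests: θ=23, φ=25, ψ=12.
A regrets: 2, 20, 7 → max 20
B regrets: 0, 9, 0 → max 9
C regrets: 10, 0, 15 → max 15
Smallest max regret = 9 → B.

B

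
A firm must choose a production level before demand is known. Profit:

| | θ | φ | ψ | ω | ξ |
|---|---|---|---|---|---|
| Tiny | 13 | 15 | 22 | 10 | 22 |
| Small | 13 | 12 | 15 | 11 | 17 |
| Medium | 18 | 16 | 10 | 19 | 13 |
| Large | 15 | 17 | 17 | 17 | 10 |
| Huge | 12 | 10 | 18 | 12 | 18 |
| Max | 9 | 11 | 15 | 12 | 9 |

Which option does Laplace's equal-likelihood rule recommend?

Row averages: Tiny=16.4, Small=13.6, Medium=15.2, Large=15.2, Huge=14, Max=11.2
Highest average = 16.4 → Tiny.

Tiny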